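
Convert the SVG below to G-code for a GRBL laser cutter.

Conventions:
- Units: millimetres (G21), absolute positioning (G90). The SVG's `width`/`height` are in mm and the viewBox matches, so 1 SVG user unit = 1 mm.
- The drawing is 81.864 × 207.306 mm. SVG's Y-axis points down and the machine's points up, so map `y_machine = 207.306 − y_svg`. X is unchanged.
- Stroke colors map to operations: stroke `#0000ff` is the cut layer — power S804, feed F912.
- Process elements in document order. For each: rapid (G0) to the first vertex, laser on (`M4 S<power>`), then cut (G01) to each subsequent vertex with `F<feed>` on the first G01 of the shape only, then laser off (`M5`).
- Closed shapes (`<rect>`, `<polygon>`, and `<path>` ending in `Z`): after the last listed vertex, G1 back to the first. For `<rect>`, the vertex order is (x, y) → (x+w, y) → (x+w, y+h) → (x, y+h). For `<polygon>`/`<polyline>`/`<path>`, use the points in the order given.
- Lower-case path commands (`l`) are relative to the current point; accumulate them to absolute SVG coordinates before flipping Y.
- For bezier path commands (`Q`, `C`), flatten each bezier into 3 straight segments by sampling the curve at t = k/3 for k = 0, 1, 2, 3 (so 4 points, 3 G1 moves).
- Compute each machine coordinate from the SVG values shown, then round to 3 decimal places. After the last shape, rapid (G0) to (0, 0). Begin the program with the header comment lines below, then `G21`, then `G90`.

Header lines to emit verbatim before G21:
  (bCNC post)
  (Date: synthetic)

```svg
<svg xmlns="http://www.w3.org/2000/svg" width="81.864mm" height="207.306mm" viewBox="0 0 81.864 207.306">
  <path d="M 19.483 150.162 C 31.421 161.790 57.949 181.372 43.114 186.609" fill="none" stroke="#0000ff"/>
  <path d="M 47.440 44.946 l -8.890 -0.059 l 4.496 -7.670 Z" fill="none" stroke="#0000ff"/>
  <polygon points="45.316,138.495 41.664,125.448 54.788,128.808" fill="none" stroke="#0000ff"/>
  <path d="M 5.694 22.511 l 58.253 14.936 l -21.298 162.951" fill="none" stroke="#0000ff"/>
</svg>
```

(bCNC post)
(Date: synthetic)
G21
G90
G0 X19.483 Y57.144
M4 S804
G01 X34.212 Y43.691 F912
G01 X46.234 Y29.890
G01 X43.114 Y20.697
M5
G0 X47.440 Y162.360
M4 S804
G01 X38.550 Y162.419 F912
G01 X43.046 Y170.089
G01 X47.440 Y162.360
M5
G0 X45.316 Y68.811
M4 S804
G01 X41.664 Y81.858 F912
G01 X54.788 Y78.498
G01 X45.316 Y68.811
M5
G0 X5.694 Y184.795
M4 S804
G01 X63.947 Y169.859 F912
G01 X42.649 Y6.908
M5
G0 X0.000 Y0.000

viewBox `0 0 81.864 207.306` with mm width/height → 1 unit = 1 mm. Flip: y_m = 207.306 − y_svg.

**Shape 1** — `<path>` cubic bezier, stroke `#0000ff` → cut (S804, F912). Control points (SVG): P0=(19.483,150.162), P1=(31.421,161.790), P2=(57.949,181.372), P3=(43.114,186.609); sampled at t=k/3. Machine vertices: (19.483,57.144) → (34.212,43.691) → (46.234,29.890) → (43.114,20.697). Open path.

**Shape 2** — `<path>` regular polygon, stroke `#0000ff` → cut (S804, F912). Machine vertices: (47.440,162.360) → (38.550,162.419) → (43.046,170.089) → (47.440,162.360). Closed: final G1 returns to the first vertex.

**Shape 3** — `<polygon>` regular polygon, stroke `#0000ff` → cut (S804, F912). Machine vertices: (45.316,68.811) → (41.664,81.858) → (54.788,78.498) → (45.316,68.811). Closed: final G1 returns to the first vertex.

**Shape 4** — `<path>` open polyline, stroke `#0000ff` → cut (S804, F912). Machine vertices: (5.694,184.795) → (63.947,169.859) → (42.649,6.908). Open path.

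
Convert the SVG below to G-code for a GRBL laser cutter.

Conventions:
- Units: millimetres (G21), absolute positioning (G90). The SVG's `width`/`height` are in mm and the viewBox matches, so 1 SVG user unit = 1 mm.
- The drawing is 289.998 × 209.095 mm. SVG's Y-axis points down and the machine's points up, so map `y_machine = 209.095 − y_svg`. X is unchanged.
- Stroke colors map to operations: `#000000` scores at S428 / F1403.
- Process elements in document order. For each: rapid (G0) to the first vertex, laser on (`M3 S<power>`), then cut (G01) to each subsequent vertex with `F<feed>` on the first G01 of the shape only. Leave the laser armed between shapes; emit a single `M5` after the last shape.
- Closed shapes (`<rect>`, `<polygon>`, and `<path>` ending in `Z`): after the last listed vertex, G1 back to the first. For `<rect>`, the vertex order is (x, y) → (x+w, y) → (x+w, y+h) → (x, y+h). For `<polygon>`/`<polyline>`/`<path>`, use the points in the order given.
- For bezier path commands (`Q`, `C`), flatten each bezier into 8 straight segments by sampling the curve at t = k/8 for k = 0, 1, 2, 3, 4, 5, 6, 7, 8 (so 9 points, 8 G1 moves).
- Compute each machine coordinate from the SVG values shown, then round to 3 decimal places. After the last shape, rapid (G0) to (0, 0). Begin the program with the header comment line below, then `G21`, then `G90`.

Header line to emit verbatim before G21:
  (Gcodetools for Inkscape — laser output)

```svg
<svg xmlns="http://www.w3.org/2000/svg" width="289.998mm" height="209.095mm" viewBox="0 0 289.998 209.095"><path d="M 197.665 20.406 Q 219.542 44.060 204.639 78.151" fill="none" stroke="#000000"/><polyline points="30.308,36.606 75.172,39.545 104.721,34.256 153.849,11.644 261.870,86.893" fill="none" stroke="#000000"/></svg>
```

viewBox `0 0 289.998 209.095` with mm width/height → 1 unit = 1 mm. Flip: y_m = 209.095 − y_svg.

**Shape 1** — `<path>` quadratic bezier, stroke `#000000` → score (S428, F1403). Control points (SVG): P0=(197.665,20.406), P1=(219.542,44.060), P2=(204.639,78.151); sampled at t=k/8. Machine vertices: (197.665,188.689) → (202.560,182.612) → (206.305,176.210) → (208.901,169.481) → (210.347,162.426) → (210.644,155.045) → (209.792,147.337) → (207.790,139.304) → (204.639,130.944). Open path.

**Shape 2** — `<polyline>` open polyline, stroke `#000000` → score (S428, F1403). Machine vertices: (30.308,172.489) → (75.172,169.550) → (104.721,174.839) → (153.849,197.451) → (261.870,122.202). Open path.

(Gcodetools for Inkscape — laser output)
G21
G90
G0 X197.665 Y188.689
M3 S428
G01 X202.560 Y182.612 F1403
G01 X206.305 Y176.210
G01 X208.901 Y169.481
G01 X210.347 Y162.426
G01 X210.644 Y155.045
G01 X209.792 Y147.337
G01 X207.790 Y139.304
G01 X204.639 Y130.944
G0 X30.308 Y172.489
M3 S428
G01 X75.172 Y169.550 F1403
G01 X104.721 Y174.839
G01 X153.849 Y197.451
G01 X261.870 Y122.202
M5
G0 X0.000 Y0.000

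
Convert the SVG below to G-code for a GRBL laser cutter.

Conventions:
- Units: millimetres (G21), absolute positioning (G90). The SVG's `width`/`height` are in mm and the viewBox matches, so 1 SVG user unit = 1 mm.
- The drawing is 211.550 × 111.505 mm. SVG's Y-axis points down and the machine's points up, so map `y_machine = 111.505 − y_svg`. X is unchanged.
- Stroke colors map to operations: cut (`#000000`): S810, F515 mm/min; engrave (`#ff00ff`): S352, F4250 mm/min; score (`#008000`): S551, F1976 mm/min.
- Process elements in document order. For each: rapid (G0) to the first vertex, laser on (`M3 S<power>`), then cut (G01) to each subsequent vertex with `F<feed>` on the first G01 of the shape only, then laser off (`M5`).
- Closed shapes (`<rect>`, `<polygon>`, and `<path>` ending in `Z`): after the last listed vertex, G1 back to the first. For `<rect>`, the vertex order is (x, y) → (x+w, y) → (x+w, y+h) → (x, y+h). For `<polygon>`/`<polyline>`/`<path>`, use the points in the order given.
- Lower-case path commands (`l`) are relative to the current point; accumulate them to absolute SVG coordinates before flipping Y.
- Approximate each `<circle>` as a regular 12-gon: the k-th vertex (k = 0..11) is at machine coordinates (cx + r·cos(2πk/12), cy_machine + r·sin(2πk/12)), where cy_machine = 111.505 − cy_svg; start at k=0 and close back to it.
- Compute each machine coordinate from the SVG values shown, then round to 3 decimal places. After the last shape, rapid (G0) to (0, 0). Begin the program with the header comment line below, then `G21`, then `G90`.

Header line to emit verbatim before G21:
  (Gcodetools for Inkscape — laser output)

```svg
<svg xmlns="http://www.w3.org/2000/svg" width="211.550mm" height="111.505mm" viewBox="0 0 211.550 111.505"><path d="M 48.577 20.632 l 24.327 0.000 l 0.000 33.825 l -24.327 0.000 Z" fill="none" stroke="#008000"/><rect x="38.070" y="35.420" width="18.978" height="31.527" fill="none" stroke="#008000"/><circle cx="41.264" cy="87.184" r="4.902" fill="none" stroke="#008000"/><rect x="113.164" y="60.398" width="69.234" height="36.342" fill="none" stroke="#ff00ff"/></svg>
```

viewBox `0 0 211.550 111.505` with mm width/height → 1 unit = 1 mm. Flip: y_m = 111.505 − y_svg.

**Shape 1** — `<path>` rectangle, stroke `#008000` → score (S551, F1976). Machine vertices: (48.577,90.873) → (72.904,90.873) → (72.904,57.048) → (48.577,57.048) → (48.577,90.873). Closed: final G1 returns to the first vertex.

**Shape 2** — `<rect>` rectangle, stroke `#008000` → score (S551, F1976). Machine vertices: (38.070,76.085) → (57.048,76.085) → (57.048,44.558) → (38.070,44.558) → (38.070,76.085). Closed: final G1 returns to the first vertex.

**Shape 3** — `<circle>` circle, stroke `#008000` → score (S551, F1976). Machine vertices: (46.166,24.321) → (45.509,26.772) → (43.715,28.566) → (41.264,29.223) → (38.813,28.566) → (37.019,26.772) → (36.362,24.321) → (37.019,21.870) → (38.813,20.076) → (41.264,19.419) → (43.715,20.076) → (45.509,21.870) → (46.166,24.321). Closed: final G1 returns to the first vertex.

**Shape 4** — `<rect>` rectangle, stroke `#ff00ff` → engrave (S352, F4250). Machine vertices: (113.164,51.107) → (182.398,51.107) → (182.398,14.765) → (113.164,14.765) → (113.164,51.107). Closed: final G1 returns to the first vertex.

(Gcodetools for Inkscape — laser output)
G21
G90
G0 X48.577 Y90.873
M3 S551
G01 X72.904 Y90.873 F1976
G01 X72.904 Y57.048
G01 X48.577 Y57.048
G01 X48.577 Y90.873
M5
G0 X38.070 Y76.085
M3 S551
G01 X57.048 Y76.085 F1976
G01 X57.048 Y44.558
G01 X38.070 Y44.558
G01 X38.070 Y76.085
M5
G0 X46.166 Y24.321
M3 S551
G01 X45.509 Y26.772 F1976
G01 X43.715 Y28.566
G01 X41.264 Y29.223
G01 X38.813 Y28.566
G01 X37.019 Y26.772
G01 X36.362 Y24.321
G01 X37.019 Y21.870
G01 X38.813 Y20.076
G01 X41.264 Y19.419
G01 X43.715 Y20.076
G01 X45.509 Y21.870
G01 X46.166 Y24.321
M5
G0 X113.164 Y51.107
M3 S352
G01 X182.398 Y51.107 F4250
G01 X182.398 Y14.765
G01 X113.164 Y14.765
G01 X113.164 Y51.107
M5
G0 X0.000 Y0.000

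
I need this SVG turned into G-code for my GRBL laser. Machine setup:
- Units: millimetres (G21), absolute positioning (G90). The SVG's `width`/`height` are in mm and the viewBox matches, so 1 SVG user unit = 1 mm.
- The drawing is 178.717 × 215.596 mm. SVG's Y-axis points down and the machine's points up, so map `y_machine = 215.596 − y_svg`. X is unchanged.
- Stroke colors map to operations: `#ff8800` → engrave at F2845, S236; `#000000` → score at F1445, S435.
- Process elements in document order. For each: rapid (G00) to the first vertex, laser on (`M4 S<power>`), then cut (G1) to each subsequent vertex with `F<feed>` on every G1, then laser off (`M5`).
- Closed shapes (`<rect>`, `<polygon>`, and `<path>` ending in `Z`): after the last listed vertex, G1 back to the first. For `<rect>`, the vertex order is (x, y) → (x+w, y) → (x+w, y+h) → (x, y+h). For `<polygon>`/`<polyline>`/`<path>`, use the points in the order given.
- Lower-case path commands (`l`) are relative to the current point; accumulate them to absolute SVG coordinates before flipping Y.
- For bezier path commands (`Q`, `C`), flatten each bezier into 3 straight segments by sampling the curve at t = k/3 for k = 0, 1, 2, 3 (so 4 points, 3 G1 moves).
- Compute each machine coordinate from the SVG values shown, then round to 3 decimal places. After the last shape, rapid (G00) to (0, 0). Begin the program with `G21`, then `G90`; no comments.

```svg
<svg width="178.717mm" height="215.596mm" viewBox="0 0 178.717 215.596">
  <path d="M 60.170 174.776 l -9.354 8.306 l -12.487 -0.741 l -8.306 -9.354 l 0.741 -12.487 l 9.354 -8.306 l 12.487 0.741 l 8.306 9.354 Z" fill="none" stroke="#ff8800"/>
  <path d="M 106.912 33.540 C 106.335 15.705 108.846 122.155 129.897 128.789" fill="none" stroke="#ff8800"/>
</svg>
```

1 u = 1 mm; y_m = 215.596 − y.

[1] `<path>` regular polygon, #ff8800→engrave S236 F2845: (60.170,40.820) → (50.816,32.514) → (38.329,33.255) → (30.023,42.609) → (30.764,55.096) → (40.118,63.402) → (52.605,62.661) → (60.911,53.307) → (60.170,40.820) (closed)

[2] `<path>` cubic bezier, #ff8800→engrave S236 F2845: (106.912,182.056) → (107.937,166.763) → (114.454,118.413) → (129.897,86.807)

G21
G90
G00 X60.170 Y40.820
M4 S236
G1 X50.816 Y32.514 F2845
G1 X38.329 Y33.255 F2845
G1 X30.023 Y42.609 F2845
G1 X30.764 Y55.096 F2845
G1 X40.118 Y63.402 F2845
G1 X52.605 Y62.661 F2845
G1 X60.911 Y53.307 F2845
G1 X60.170 Y40.820 F2845
M5
G00 X106.912 Y182.056
M4 S236
G1 X107.937 Y166.763 F2845
G1 X114.454 Y118.413 F2845
G1 X129.897 Y86.807 F2845
M5
G00 X0.000 Y0.000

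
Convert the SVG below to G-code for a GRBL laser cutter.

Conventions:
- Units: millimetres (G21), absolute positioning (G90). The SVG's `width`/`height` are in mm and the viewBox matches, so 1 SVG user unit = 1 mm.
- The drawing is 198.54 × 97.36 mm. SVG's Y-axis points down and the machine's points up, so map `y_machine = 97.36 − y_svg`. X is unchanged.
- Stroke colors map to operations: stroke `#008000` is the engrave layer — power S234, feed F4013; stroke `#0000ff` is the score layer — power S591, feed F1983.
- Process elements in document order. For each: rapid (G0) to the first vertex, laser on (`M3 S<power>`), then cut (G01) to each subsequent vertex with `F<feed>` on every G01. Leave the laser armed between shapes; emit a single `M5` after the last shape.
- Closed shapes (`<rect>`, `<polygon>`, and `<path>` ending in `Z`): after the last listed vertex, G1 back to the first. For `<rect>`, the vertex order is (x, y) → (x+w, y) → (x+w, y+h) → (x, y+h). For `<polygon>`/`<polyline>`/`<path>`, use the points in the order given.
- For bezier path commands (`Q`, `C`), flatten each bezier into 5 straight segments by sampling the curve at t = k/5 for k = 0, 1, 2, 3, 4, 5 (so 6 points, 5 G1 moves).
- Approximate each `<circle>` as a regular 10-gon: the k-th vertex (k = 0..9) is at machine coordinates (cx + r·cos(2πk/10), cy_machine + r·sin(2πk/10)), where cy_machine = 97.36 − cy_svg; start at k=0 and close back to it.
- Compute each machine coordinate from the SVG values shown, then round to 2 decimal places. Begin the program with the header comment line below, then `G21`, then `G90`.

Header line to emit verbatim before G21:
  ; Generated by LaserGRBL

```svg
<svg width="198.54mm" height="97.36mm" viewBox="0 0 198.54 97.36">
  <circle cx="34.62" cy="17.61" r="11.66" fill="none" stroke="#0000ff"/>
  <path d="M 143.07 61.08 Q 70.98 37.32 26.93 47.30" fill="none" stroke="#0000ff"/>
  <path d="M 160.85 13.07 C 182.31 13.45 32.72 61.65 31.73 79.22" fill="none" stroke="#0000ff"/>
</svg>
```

; Generated by LaserGRBL
G21
G90
G0 X46.28 Y79.75
M3 S591
G01 X44.05 Y86.60 F1983
G01 X38.22 Y90.84 F1983
G01 X31.02 Y90.84 F1983
G01 X25.19 Y86.60 F1983
G01 X22.96 Y79.75 F1983
G01 X25.19 Y72.90 F1983
G01 X31.02 Y68.66 F1983
G01 X38.22 Y68.66 F1983
G01 X44.05 Y72.90 F1983
G01 X46.28 Y79.75 F1983
G0 X143.07 Y36.28
M3 S591
G01 X115.36 Y44.43 F1983
G01 X89.88 Y49.89 F1983
G01 X66.66 Y52.65 F1983
G01 X45.67 Y52.70 F1983
G01 X26.93 Y50.06 F1983
G0 X160.85 Y84.29
M3 S591
G01 X155.76 Y78.95 F1983
G01 X124.96 Y65.90 F1983
G01 X83.79 Y48.91 F1983
G01 X47.60 Y31.73 F1983
G01 X31.73 Y18.14 F1983
M5

Since the viewBox matches the mm dimensions, user units are millimetres directly. The only transform is the Y-flip y_m = 97.36 − y_svg.

Shape 1 is a circle drawn with `<circle>`. Its stroke #0000ff means score at S591, F1983. After flipping Y the toolpath is (46.28,79.75) → (44.05,86.60) → (38.22,90.84) → (31.02,90.84) → (25.19,86.60) → (22.96,79.75) → (25.19,72.90) → (31.02,68.66) → (38.22,68.66) → (44.05,72.90) → (46.28,79.75), returning to the start.

Shape 2 is a quadratic bezier drawn with `<path>`. Its stroke #0000ff means score at S591, F1983. After flipping Y the toolpath is (143.07,36.28) → (115.36,44.43) → (89.88,49.89) → (66.66,52.65) → (45.67,52.70) → (26.93,50.06).

Shape 3 is a cubic bezier drawn with `<path>`. Its stroke #0000ff means score at S591, F1983. After flipping Y the toolpath is (160.85,84.29) → (155.76,78.95) → (124.96,65.90) → (83.79,48.91) → (47.60,31.73) → (31.73,18.14).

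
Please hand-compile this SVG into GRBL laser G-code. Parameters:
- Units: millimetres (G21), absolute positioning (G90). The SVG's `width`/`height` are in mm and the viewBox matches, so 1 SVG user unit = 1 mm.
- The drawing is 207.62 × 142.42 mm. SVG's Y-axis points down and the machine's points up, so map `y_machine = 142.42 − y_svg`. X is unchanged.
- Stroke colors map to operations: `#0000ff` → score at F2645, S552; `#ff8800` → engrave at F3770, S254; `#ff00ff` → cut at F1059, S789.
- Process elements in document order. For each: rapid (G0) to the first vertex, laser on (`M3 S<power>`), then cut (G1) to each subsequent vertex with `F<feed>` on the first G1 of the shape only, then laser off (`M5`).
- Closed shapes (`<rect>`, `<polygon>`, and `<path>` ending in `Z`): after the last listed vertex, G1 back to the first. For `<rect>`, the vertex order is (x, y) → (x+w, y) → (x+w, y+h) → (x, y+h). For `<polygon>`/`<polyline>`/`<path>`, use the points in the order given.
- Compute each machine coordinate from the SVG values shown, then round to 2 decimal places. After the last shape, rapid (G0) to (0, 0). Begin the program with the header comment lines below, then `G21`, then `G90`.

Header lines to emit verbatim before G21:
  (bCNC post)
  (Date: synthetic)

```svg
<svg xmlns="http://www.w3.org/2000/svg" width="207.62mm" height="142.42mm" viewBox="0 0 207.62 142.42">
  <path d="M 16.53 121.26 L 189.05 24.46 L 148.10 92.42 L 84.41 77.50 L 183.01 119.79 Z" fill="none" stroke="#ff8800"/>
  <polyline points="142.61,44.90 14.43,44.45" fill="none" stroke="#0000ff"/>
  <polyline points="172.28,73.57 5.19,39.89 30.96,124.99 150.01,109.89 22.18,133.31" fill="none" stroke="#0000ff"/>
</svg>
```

1 u = 1 mm; y_m = 142.42 − y.

[1] `<path>` closed polygon, #ff8800→engrave S254 F3770: (16.53,21.16) → (189.05,117.96) → (148.10,50.00) → (84.41,64.92) → (183.01,22.63) → (16.53,21.16) (closed)

[2] `<polyline>` line segment, #0000ff→score S552 F2645: (142.61,97.52) → (14.43,97.97)

[3] `<polyline>` open polyline, #0000ff→score S552 F2645: (172.28,68.85) → (5.19,102.53) → (30.96,17.43) → (150.01,32.53) → (22.18,9.11)

(bCNC post)
(Date: synthetic)
G21
G90
G0 X16.53 Y21.16
M3 S254
G1 X189.05 Y117.96 F3770
G1 X148.10 Y50.00
G1 X84.41 Y64.92
G1 X183.01 Y22.63
G1 X16.53 Y21.16
M5
G0 X142.61 Y97.52
M3 S552
G1 X14.43 Y97.97 F2645
M5
G0 X172.28 Y68.85
M3 S552
G1 X5.19 Y102.53 F2645
G1 X30.96 Y17.43
G1 X150.01 Y32.53
G1 X22.18 Y9.11
M5
G0 X0.00 Y0.00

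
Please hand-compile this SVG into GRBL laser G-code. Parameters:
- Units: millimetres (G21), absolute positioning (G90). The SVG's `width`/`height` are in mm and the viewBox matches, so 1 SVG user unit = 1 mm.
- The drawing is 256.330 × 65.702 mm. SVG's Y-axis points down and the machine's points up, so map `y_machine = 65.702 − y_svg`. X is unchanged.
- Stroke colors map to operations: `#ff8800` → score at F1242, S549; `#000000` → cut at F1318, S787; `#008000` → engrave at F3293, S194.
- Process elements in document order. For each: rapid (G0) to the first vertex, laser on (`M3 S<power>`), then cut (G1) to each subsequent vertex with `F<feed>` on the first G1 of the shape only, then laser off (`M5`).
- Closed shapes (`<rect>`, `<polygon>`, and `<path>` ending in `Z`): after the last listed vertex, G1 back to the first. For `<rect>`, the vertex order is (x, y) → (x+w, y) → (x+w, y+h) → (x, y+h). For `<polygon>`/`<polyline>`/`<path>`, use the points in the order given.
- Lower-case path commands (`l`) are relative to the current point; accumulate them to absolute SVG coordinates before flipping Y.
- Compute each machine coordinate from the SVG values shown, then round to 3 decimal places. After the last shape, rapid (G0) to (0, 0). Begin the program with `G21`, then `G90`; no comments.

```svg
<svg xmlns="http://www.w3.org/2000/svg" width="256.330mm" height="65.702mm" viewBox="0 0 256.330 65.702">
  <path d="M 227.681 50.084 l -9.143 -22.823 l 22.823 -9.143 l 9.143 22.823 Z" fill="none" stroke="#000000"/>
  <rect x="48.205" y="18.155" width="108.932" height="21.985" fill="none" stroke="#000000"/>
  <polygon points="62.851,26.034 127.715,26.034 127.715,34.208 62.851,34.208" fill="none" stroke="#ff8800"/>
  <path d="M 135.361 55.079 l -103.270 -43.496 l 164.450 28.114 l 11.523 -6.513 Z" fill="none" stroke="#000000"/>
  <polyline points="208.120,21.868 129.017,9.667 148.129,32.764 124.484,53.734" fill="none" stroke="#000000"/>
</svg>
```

G21
G90
G0 X227.681 Y15.618
M3 S787
G1 X218.538 Y38.441 F1318
G1 X241.361 Y47.584
G1 X250.504 Y24.761
G1 X227.681 Y15.618
M5
G0 X48.205 Y47.547
M3 S787
G1 X157.137 Y47.547 F1318
G1 X157.137 Y25.562
G1 X48.205 Y25.562
G1 X48.205 Y47.547
M5
G0 X62.851 Y39.668
M3 S549
G1 X127.715 Y39.668 F1242
G1 X127.715 Y31.494
G1 X62.851 Y31.494
G1 X62.851 Y39.668
M5
G0 X135.361 Y10.623
M3 S787
G1 X32.091 Y54.119 F1318
G1 X196.541 Y26.005
G1 X208.064 Y32.518
G1 X135.361 Y10.623
M5
G0 X208.120 Y43.834
M3 S787
G1 X129.017 Y56.035 F1318
G1 X148.129 Y32.938
G1 X124.484 Y11.968
M5
G0 X0.000 Y0.000

1 u = 1 mm; y_m = 65.702 − y.

[1] `<path>` regular polygon, #000000→cut S787 F1318: (227.681,15.618) → (218.538,38.441) → (241.361,47.584) → (250.504,24.761) → (227.681,15.618) (closed)

[2] `<rect>` rectangle, #000000→cut S787 F1318: (48.205,47.547) → (157.137,47.547) → (157.137,25.562) → (48.205,25.562) → (48.205,47.547) (closed)

[3] `<polygon>` rectangle, #ff8800→score S549 F1242: (62.851,39.668) → (127.715,39.668) → (127.715,31.494) → (62.851,31.494) → (62.851,39.668) (closed)

[4] `<path>` closed polygon, #000000→cut S787 F1318: (135.361,10.623) → (32.091,54.119) → (196.541,26.005) → (208.064,32.518) → (135.361,10.623) (closed)

[5] `<polyline>` open polyline, #000000→cut S787 F1318: (208.120,43.834) → (129.017,56.035) → (148.129,32.938) → (124.484,11.968)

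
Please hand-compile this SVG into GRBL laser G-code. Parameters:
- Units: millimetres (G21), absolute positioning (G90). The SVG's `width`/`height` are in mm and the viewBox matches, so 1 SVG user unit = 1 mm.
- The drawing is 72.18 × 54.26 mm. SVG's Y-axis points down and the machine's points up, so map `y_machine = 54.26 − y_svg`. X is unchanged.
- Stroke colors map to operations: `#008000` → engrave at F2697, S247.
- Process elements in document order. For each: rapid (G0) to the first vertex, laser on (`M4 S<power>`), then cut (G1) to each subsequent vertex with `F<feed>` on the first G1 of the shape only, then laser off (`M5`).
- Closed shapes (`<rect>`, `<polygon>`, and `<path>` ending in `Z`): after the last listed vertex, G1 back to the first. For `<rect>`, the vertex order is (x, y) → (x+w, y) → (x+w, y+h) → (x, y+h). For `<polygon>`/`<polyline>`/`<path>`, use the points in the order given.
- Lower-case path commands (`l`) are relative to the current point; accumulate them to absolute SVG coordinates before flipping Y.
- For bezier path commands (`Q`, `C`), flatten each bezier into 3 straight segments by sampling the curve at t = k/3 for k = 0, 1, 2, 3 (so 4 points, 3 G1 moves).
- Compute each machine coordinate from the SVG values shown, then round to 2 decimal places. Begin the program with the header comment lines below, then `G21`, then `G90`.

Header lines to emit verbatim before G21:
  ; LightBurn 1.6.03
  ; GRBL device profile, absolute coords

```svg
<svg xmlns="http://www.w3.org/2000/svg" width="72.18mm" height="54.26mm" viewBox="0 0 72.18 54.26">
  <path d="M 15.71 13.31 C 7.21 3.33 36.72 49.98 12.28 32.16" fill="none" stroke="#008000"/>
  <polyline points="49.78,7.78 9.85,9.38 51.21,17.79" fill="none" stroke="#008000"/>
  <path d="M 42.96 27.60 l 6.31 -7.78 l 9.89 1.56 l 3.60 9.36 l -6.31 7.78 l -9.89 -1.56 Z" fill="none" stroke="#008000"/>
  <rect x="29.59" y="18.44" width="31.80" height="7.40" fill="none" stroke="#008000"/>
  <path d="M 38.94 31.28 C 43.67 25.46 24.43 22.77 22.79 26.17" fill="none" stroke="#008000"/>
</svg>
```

; LightBurn 1.6.03
; GRBL device profile, absolute coords
G21
G90
G0 X15.71 Y40.95
M4 S247
G1 X16.47 Y36.54 F2697
G1 X22.14 Y21.28
G1 X12.28 Y22.10
M5
G0 X49.78 Y46.48
M4 S247
G1 X9.85 Y44.88 F2697
G1 X51.21 Y36.47
M5
G0 X42.96 Y26.66
M4 S247
G1 X49.27 Y34.44 F2697
G1 X59.16 Y32.88
G1 X62.76 Y23.52
G1 X56.45 Y15.74
G1 X46.56 Y17.30
G1 X42.96 Y26.66
M5
G0 X29.59 Y35.82
M4 S247
G1 X61.39 Y35.82 F2697
G1 X61.39 Y28.42
G1 X29.59 Y28.42
G1 X29.59 Y35.82
M5
G0 X38.94 Y22.98
M4 S247
G1 X37.22 Y27.65 F2697
G1 X28.76 Y29.57
G1 X22.79 Y28.09
M5

viewBox `0 0 72.18 54.26` with mm width/height → 1 unit = 1 mm. Flip: y_m = 54.26 − y_svg.

**Shape 1** — `<path>` cubic bezier, stroke `#008000` → engrave (S247, F2697). Control points (SVG): P0=(15.71,13.31), P1=(7.21,3.33), P2=(36.72,49.98), P3=(12.28,32.16); sampled at t=k/3. Machine vertices: (15.71,40.95) → (16.47,36.54) → (22.14,21.28) → (12.28,22.10). Open path.

**Shape 2** — `<polyline>` open polyline, stroke `#008000` → engrave (S247, F2697). Machine vertices: (49.78,46.48) → (9.85,44.88) → (51.21,36.47). Open path.

**Shape 3** — `<path>` regular polygon, stroke `#008000` → engrave (S247, F2697). Machine vertices: (42.96,26.66) → (49.27,34.44) → (59.16,32.88) → (62.76,23.52) → (56.45,15.74) → (46.56,17.30) → (42.96,26.66). Closed: final G1 returns to the first vertex.

**Shape 4** — `<rect>` rectangle, stroke `#008000` → engrave (S247, F2697). Machine vertices: (29.59,35.82) → (61.39,35.82) → (61.39,28.42) → (29.59,28.42) → (29.59,35.82). Closed: final G1 returns to the first vertex.

**Shape 5** — `<path>` cubic bezier, stroke `#008000` → engrave (S247, F2697). Control points (SVG): P0=(38.94,31.28), P1=(43.67,25.46), P2=(24.43,22.77), P3=(22.79,26.17); sampled at t=k/3. Machine vertices: (38.94,22.98) → (37.22,27.65) → (28.76,29.57) → (22.79,28.09). Open path.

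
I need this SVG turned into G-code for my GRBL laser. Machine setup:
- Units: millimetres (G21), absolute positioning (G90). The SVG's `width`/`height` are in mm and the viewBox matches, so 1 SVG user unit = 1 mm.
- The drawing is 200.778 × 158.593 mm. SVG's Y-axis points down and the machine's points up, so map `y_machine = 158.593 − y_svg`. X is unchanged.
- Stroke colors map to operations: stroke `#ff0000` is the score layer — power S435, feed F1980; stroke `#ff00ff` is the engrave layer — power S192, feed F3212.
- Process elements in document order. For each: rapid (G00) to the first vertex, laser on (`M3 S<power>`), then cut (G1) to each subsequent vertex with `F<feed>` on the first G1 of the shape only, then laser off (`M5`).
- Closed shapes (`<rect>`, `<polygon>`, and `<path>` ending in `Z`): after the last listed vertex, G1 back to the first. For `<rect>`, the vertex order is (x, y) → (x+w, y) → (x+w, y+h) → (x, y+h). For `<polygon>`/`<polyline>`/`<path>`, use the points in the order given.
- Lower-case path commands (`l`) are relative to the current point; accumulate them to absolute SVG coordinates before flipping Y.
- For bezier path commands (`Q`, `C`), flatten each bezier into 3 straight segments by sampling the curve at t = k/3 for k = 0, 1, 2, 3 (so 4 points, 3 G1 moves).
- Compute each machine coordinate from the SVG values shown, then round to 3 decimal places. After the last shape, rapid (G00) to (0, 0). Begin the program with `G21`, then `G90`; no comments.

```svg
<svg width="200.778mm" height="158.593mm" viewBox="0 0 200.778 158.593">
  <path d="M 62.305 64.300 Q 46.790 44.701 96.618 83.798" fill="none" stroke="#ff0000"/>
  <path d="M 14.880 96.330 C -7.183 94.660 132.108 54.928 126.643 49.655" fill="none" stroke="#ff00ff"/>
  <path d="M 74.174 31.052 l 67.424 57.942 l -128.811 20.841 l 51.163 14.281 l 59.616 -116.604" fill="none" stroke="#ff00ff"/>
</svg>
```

1 u = 1 mm; y_m = 158.593 − y.

[1] `<path>` quadratic bezier, #ff0000→score S435 F1980: (62.305,94.293) → (59.222,100.837) → (70.660,94.338) → (96.618,74.795)

[2] `<path>` cubic bezier, #ff00ff→engrave S192 F3212: (14.880,62.263) → (35.264,73.934) → (95.193,94.865) → (126.643,108.938)

[3] `<path>` open polyline, #ff00ff→engrave S192 F3212: (74.174,127.541) → (141.598,69.599) → (12.787,48.758) → (63.950,34.477) → (123.566,151.081)

G21
G90
G00 X62.305 Y94.293
M3 S435
G1 X59.222 Y100.837 F1980
G1 X70.660 Y94.338
G1 X96.618 Y74.795
M5
G00 X14.880 Y62.263
M3 S192
G1 X35.264 Y73.934 F3212
G1 X95.193 Y94.865
G1 X126.643 Y108.938
M5
G00 X74.174 Y127.541
M3 S192
G1 X141.598 Y69.599 F3212
G1 X12.787 Y48.758
G1 X63.950 Y34.477
G1 X123.566 Y151.081
M5
G00 X0.000 Y0.000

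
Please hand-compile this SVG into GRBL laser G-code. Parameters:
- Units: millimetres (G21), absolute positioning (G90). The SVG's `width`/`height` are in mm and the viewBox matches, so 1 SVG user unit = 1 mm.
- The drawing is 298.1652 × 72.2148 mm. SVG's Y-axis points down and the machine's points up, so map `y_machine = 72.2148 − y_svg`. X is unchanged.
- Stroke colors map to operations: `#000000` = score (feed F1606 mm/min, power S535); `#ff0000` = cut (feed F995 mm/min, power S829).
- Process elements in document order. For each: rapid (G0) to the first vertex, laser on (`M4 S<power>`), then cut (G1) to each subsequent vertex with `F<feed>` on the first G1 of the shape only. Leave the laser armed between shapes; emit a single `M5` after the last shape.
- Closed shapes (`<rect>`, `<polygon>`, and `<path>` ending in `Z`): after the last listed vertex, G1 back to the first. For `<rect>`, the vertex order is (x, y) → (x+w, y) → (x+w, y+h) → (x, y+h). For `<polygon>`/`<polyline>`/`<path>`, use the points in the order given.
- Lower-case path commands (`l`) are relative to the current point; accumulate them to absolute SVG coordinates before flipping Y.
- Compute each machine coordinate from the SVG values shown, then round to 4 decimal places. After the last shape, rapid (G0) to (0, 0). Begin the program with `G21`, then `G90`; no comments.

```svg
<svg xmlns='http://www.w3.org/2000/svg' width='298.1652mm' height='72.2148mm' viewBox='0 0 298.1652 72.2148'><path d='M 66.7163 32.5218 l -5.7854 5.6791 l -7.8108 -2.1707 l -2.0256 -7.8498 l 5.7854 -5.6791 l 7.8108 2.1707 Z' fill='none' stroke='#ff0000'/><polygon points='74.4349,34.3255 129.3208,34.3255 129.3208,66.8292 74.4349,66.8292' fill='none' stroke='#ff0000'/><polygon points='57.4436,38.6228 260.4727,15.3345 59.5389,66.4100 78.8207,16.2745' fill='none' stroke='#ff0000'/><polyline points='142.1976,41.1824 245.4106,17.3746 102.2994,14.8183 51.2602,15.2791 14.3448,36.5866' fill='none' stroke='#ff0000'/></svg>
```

viewBox `0 0 298.1652 72.2148` with mm width/height → 1 unit = 1 mm. Flip: y_m = 72.2148 − y_svg.

**Shape 1** — `<path>` regular polygon, stroke `#ff0000` → cut (S829, F995). Machine vertices: (66.7163,39.6930) → (60.9309,34.0139) → (53.1201,36.1846) → (51.0945,44.0344) → (56.8799,49.7135) → (64.6907,47.5428) → (66.7163,39.6930). Closed: final G1 returns to the first vertex.

**Shape 2** — `<polygon>` rectangle, stroke `#ff0000` → cut (S829, F995). Machine vertices: (74.4349,37.8893) → (129.3208,37.8893) → (129.3208,5.3856) → (74.4349,5.3856) → (74.4349,37.8893). Closed: final G1 returns to the first vertex.

**Shape 3** — `<polygon>` closed polygon, stroke `#ff0000` → cut (S829, F995). Machine vertices: (57.4436,33.5920) → (260.4727,56.8803) → (59.5389,5.8048) → (78.8207,55.9403) → (57.4436,33.5920). Closed: final G1 returns to the first vertex.

**Shape 4** — `<polyline>` open polyline, stroke `#ff0000` → cut (S829, F995). Machine vertices: (142.1976,31.0324) → (245.4106,54.8402) → (102.2994,57.3965) → (51.2602,56.9357) → (14.3448,35.6282). Open path.

G21
G90
G0 X66.7163 Y39.6930
M4 S829
G1 X60.9309 Y34.0139 F995
G1 X53.1201 Y36.1846
G1 X51.0945 Y44.0344
G1 X56.8799 Y49.7135
G1 X64.6907 Y47.5428
G1 X66.7163 Y39.6930
G0 X74.4349 Y37.8893
M4 S829
G1 X129.3208 Y37.8893 F995
G1 X129.3208 Y5.3856
G1 X74.4349 Y5.3856
G1 X74.4349 Y37.8893
G0 X57.4436 Y33.5920
M4 S829
G1 X260.4727 Y56.8803 F995
G1 X59.5389 Y5.8048
G1 X78.8207 Y55.9403
G1 X57.4436 Y33.5920
G0 X142.1976 Y31.0324
M4 S829
G1 X245.4106 Y54.8402 F995
G1 X102.2994 Y57.3965
G1 X51.2602 Y56.9357
G1 X14.3448 Y35.6282
M5
G0 X0.0000 Y0.0000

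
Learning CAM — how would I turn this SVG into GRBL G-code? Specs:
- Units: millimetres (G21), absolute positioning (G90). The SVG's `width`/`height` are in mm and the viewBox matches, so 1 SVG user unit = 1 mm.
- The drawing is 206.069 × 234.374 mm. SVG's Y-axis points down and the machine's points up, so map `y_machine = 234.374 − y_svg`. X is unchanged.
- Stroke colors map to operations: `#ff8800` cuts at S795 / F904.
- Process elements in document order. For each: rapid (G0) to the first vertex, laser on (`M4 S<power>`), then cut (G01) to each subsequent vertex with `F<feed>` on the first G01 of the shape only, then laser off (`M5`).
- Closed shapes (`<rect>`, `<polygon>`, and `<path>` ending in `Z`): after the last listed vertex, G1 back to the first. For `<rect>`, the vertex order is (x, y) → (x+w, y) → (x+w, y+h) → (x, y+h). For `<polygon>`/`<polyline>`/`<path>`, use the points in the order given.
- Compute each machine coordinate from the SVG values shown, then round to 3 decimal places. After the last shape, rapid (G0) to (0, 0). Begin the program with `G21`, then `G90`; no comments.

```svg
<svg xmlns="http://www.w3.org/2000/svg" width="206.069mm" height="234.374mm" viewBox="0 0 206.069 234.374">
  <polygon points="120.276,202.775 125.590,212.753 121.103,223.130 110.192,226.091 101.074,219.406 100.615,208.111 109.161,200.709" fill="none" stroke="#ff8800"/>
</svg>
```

Since the viewBox matches the mm dimensions, user units are millimetres directly. The only transform is the Y-flip y_m = 234.374 − y_svg.

Shape 1 is a regular polygon drawn with `<polygon>`. Its stroke #ff8800 means cut at S795, F904. After flipping Y the toolpath is (120.276,31.599) → (125.590,21.621) → (121.103,11.244) → (110.192,8.283) → (101.074,14.968) → (100.615,26.263) → (109.161,33.665) → (120.276,31.599), returning to the start.

G21
G90
G0 X120.276 Y31.599
M4 S795
G01 X125.590 Y21.621 F904
G01 X121.103 Y11.244
G01 X110.192 Y8.283
G01 X101.074 Y14.968
G01 X100.615 Y26.263
G01 X109.161 Y33.665
G01 X120.276 Y31.599
M5
G0 X0.000 Y0.000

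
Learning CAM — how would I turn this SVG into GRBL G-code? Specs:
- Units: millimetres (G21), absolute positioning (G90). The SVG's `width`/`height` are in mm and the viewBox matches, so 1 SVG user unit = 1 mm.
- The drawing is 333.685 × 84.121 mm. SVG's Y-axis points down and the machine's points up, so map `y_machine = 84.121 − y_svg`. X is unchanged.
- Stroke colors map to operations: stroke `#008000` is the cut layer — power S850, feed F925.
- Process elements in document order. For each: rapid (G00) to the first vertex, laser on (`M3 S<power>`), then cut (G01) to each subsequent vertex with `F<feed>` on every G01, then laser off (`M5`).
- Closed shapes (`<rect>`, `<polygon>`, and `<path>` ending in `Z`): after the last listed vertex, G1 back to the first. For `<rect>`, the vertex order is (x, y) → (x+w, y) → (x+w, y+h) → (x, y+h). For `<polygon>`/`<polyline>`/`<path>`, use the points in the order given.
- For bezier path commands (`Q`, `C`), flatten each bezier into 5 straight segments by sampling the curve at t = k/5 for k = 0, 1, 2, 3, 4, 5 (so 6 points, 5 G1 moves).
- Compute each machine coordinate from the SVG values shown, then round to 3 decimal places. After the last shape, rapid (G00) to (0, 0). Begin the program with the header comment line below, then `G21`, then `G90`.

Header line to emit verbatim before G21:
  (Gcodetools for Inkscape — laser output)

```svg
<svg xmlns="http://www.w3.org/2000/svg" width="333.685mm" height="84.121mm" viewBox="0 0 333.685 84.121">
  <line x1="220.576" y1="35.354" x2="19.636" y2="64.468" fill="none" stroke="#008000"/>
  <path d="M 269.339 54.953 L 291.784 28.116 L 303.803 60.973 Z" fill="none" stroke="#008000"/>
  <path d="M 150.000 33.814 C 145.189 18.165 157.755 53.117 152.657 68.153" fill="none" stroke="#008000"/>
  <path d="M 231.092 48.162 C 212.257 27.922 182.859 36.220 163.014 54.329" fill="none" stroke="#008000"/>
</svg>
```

viewBox `0 0 333.685 84.121` with mm width/height → 1 unit = 1 mm. Flip: y_m = 84.121 − y_svg.

**Shape 1** — `<line>` line segment, stroke `#008000` → cut (S850, F925). Machine vertices: (220.576,48.767) → (19.636,19.653). Open path.

**Shape 2** — `<path>` regular polygon, stroke `#008000` → cut (S850, F925). Machine vertices: (269.339,29.168) → (291.784,56.005) → (303.803,23.148) → (269.339,29.168). Closed: final G1 returns to the first vertex.

**Shape 3** — `<path>` cubic bezier, stroke `#008000` → cut (S850, F925). Control points (SVG): P0=(150.000,33.814), P1=(145.189,18.165), P2=(157.755,53.117), P3=(152.657,68.153); sampled at t=k/5. Machine vertices: (150.000,50.307) → (148.918,54.188) → (150.325,49.310) → (152.539,39.058) → (153.876,26.815) → (152.657,15.968). Open path.

**Shape 4** — `<path>` cubic bezier, stroke `#008000` → cut (S850, F925). Control points (SVG): P0=(231.092,48.162), P1=(212.257,27.922), P2=(182.859,36.220), P3=(163.014,54.329); sampled at t=k/5. Machine vertices: (231.092,35.959) → (218.684,44.828) → (204.707,47.747) → (190.126,45.615) → (175.906,39.330) → (163.014,29.792). Open path.

(Gcodetools for Inkscape — laser output)
G21
G90
G00 X220.576 Y48.767
M3 S850
G01 X19.636 Y19.653 F925
M5
G00 X269.339 Y29.168
M3 S850
G01 X291.784 Y56.005 F925
G01 X303.803 Y23.148 F925
G01 X269.339 Y29.168 F925
M5
G00 X150.000 Y50.307
M3 S850
G01 X148.918 Y54.188 F925
G01 X150.325 Y49.310 F925
G01 X152.539 Y39.058 F925
G01 X153.876 Y26.815 F925
G01 X152.657 Y15.968 F925
M5
G00 X231.092 Y35.959
M3 S850
G01 X218.684 Y44.828 F925
G01 X204.707 Y47.747 F925
G01 X190.126 Y45.615 F925
G01 X175.906 Y39.330 F925
G01 X163.014 Y29.792 F925
M5
G00 X0.000 Y0.000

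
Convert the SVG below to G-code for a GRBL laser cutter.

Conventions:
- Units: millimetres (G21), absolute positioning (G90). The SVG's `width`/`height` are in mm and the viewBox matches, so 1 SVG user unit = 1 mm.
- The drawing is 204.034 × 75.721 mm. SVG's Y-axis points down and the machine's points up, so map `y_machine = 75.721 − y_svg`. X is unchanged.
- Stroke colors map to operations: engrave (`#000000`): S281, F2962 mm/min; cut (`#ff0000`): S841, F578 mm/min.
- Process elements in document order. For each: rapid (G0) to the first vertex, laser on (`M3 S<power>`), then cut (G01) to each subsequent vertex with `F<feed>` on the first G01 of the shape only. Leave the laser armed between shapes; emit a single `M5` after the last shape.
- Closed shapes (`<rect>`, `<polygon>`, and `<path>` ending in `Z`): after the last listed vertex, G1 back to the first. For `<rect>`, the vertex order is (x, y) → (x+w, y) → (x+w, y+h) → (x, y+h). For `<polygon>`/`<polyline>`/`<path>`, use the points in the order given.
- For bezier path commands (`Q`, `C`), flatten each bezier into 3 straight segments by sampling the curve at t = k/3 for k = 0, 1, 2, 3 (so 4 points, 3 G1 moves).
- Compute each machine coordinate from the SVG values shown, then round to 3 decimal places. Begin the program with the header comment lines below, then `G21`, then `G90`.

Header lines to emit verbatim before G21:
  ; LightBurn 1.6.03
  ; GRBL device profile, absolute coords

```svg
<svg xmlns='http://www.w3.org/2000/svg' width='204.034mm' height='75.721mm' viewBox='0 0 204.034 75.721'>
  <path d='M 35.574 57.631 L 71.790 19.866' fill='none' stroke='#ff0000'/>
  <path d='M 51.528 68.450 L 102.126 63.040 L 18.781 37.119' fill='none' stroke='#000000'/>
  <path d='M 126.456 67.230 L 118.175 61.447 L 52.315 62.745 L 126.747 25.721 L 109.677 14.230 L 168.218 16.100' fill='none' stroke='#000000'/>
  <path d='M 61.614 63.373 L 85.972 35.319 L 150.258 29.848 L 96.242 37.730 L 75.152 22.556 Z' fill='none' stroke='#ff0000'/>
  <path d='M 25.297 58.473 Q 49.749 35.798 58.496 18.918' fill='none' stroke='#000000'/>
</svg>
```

; LightBurn 1.6.03
; GRBL device profile, absolute coords
G21
G90
G0 X35.574 Y18.090
M3 S841
G01 X71.790 Y55.855 F578
G0 X51.528 Y7.271
M3 S281
G01 X102.126 Y12.681 F2962
G01 X18.781 Y38.602
G0 X126.456 Y8.491
M3 S281
G01 X118.175 Y14.274 F2962
G01 X52.315 Y12.976
G01 X126.747 Y50.000
G01 X109.677 Y61.491
G01 X168.218 Y59.621
G0 X61.614 Y12.348
M3 S841
G01 X85.972 Y40.402 F578
G01 X150.258 Y45.873
G01 X96.242 Y37.991
G01 X75.152 Y53.165
G01 X61.614 Y12.348
G0 X25.297 Y17.248
M3 S281
G01 X39.853 Y31.721 F2962
G01 X50.920 Y44.906
G01 X58.496 Y56.803
M5

viewBox `0 0 204.034 75.721` with mm width/height → 1 unit = 1 mm. Flip: y_m = 75.721 − y_svg.

**Shape 1** — `<path>` line segment, stroke `#ff0000` → cut (S841, F578). Machine vertices: (35.574,18.090) → (71.790,55.855). Open path.

**Shape 2** — `<path>` open polyline, stroke `#000000` → engrave (S281, F2962). Machine vertices: (51.528,7.271) → (102.126,12.681) → (18.781,38.602). Open path.

**Shape 3** — `<path>` open polyline, stroke `#000000` → engrave (S281, F2962). Machine vertices: (126.456,8.491) → (118.175,14.274) → (52.315,12.976) → (126.747,50.000) → (109.677,61.491) → (168.218,59.621). Open path.

**Shape 4** — `<path>` closed polygon, stroke `#ff0000` → cut (S841, F578). Machine vertices: (61.614,12.348) → (85.972,40.402) → (150.258,45.873) → (96.242,37.991) → (75.152,53.165) → (61.614,12.348). Closed: final G1 returns to the first vertex.

**Shape 5** — `<path>` quadratic bezier, stroke `#000000` → engrave (S281, F2962). Control points (SVG): P0=(25.297,58.473), P1=(49.749,35.798), P2=(58.496,18.918); sampled at t=k/3. Machine vertices: (25.297,17.248) → (39.853,31.721) → (50.920,44.906) → (58.496,56.803). Open path.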